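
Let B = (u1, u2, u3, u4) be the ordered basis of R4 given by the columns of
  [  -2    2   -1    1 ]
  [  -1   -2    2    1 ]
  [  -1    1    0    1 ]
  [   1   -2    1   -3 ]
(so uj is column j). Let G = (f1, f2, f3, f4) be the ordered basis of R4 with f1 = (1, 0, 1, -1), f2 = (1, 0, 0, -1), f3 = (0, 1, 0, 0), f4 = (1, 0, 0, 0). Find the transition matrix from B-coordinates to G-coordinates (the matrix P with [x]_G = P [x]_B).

Column j of P is [uj]_G, since P maps B-coordinates to G-coordinates.
Expressing u1 in G: u1 = -f1 + 0·f2 - f3 - f4, so column 1 of P is (-1, 0, -1, -1).
Doing the same for each uj gives P = [[-1, 1, 0, 1], [0, 1, -1, 2], [-1, -2, 2, 1], [-1, 0, 0, -2]].

[[-1, 1, 0, 1], [0, 1, -1, 2], [-1, -2, 2, 1], [-1, 0, 0, -2]]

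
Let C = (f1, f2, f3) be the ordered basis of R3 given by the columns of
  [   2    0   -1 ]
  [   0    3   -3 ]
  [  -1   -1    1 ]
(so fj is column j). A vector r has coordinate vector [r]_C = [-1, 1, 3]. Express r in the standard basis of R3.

The coordinates say r = -f1 + f2 + 3f3; adding the scaled basis vectors gives [-5, -6, 3].

[-5, -6, 3]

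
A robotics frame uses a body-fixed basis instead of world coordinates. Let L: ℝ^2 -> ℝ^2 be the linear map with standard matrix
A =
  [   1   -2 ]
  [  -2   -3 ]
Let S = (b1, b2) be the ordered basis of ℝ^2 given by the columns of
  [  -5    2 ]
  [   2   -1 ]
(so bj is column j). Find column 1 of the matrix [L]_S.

(1, -2)

Column 1 of [L]_S is the S-coordinate vector of L(b1).
In standard coordinates L(b1) = A b1 = (-9, 4).
Converting to S: (-9, 4) = b1 - 2b2, so the coordinate vector is (1, -2).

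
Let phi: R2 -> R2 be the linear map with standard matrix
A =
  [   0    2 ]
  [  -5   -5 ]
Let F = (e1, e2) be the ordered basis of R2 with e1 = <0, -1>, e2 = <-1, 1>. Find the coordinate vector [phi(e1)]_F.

Column 1 of [phi]_F is the F-coordinate vector of phi(e1).
In standard coordinates phi(e1) = A e1 = <-2, 5>.
Converting to F: <-2, 5> = -3e1 + 2e2, so the coordinate vector is <-3, 2>.

<-3, 2>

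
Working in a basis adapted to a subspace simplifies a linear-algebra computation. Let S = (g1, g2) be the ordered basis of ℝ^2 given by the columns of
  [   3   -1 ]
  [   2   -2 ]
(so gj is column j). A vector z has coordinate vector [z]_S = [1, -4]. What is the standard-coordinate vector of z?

[7, 10]

By definition z = g1 - 4g2.
Summing componentwise gives [7, 10].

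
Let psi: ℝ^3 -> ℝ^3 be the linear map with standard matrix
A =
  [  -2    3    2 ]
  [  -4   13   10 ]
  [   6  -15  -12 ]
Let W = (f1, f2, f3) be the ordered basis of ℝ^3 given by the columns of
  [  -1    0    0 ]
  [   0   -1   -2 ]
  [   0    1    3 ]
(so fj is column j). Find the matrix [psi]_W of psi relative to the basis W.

With P the matrix whose columns are f1, ..., f3, [psi]_W = P^(-1) A P.
Column by column: psi(f1) = A f1 = <2, 4, -6>; its W-coordinates <-2, 0, -2> give column 1.
Continuing for each basis vector yields [psi]_W = [[-2, 1, 0], [0, 3, 0], [-2, 0, -2]].

[[-2, 1, 0], [0, 3, 0], [-2, 0, -2]]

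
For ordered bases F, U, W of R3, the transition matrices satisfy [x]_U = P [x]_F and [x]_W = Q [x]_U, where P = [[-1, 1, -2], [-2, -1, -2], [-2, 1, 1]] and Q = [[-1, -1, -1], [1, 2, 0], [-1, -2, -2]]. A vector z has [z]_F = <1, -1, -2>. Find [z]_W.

<0, 8, 2>

Composing the changes, [z]_W = Q P [z]_F.
Q P = [[5, -1, 3], [-5, -1, -6], [9, -1, 4]]; applying this to <1, -1, -2> gives <0, 8, 2>.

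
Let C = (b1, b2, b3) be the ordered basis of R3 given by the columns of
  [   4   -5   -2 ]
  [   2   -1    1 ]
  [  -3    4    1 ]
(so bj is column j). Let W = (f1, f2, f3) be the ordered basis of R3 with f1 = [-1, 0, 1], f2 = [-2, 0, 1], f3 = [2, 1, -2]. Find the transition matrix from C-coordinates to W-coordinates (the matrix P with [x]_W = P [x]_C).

[[2, 1, 2], [-1, 1, 1], [2, -1, 1]]

Column j of P is [bj]_W, since P maps C-coordinates to W-coordinates.
Expressing b1 in W: b1 = 2f1 - f2 + 2f3, so column 1 of P is [2, -1, 2].
Doing the same for each bj gives P = [[2, 1, 2], [-1, 1, 1], [2, -1, 1]].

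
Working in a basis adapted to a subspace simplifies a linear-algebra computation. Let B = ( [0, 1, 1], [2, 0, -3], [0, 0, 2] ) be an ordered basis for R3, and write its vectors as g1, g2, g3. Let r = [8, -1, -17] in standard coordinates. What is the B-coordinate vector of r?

[r]_B is the unique c with M c = r, where M has columns g1, ..., g3.
Row-reducing the augmented matrix [M | r] gives c = (-1, 4, -2).
Check: -g1 + 4g2 - 2g3 = [8, -1, -17].

[-1, 4, -2]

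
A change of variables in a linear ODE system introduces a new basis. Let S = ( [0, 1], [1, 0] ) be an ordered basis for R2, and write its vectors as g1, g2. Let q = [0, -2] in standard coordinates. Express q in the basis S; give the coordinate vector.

Write q = c_1 g1 + c_2 g2 and solve for the c_i.
System: 0c_1 + c_2 = 0, c_1 + 0c_2 = -2; solving gives c_1 = -2, c_2 = 0.
Check: -2g1 + 0·g2 = [0, -2].

[-2, 0]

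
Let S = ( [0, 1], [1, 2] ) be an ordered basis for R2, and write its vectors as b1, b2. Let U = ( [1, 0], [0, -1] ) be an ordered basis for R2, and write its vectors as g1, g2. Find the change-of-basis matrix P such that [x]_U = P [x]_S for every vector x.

[[0, 1], [-1, -2]]

Take x = bj: its S-coordinates are the j-th standard unit vector, so P e_j — column j of P — equals [bj]_U.
b1 = 0·g1 - g2, giving column 1 = [0, -1]; repeating for each j gives P = [[0, 1], [-1, -2]].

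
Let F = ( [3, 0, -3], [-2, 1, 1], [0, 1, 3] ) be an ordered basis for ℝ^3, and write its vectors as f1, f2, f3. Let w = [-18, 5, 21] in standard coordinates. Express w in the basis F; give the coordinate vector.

[w]_F is the unique c with M c = w, where M has columns f1, ..., f3.
Solving this 3x3 system gives c = (-4, 3, 2).
Check: -4f1 + 3f2 + 2f3 = [-18, 5, 21].

[-4, 3, 2]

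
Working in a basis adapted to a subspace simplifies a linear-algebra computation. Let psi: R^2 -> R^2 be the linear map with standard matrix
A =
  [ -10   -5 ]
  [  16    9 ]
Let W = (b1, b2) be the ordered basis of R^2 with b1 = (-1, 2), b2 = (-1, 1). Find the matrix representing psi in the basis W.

The j-th column of [psi]_W is [psi(bj)]_W.
psi(b1) = A b1 = (0, 2) = 2b1 - 2b2, so column 1 is (2, -2).
Repeating for b2 and assembling the columns gives [[2, -2], [-2, -3]].

[[2, -2], [-2, -3]]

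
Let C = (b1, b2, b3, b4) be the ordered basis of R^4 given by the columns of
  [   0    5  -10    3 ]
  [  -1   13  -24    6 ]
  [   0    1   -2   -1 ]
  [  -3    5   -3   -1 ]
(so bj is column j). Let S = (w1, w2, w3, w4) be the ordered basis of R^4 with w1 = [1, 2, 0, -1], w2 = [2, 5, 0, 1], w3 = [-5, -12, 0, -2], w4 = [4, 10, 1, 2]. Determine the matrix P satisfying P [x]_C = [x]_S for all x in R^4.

[[2, -2, -1, 1], [-1, -1, 2, -2], [0, -1, 1, -2], [0, 1, -2, -1]]

Let M have columns bj and N have columns wj. Then for every x, N [x]_S = x = M [x]_C, so P = N^(-1) M.
Since det N = 1, N^(-1) has integer entries; multiplying gives P = [[2, -2, -1, 1], [-1, -1, 2, -2], [0, -1, 1, -2], [0, 1, -2, -1]].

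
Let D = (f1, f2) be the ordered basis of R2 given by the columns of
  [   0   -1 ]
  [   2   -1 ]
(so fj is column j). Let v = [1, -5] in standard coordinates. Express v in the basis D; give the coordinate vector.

[-3, -1]

We seek scalars with c_1 f1 + c_2 f2 = v; equivalently solve M c = v where the columns of M are f1, f2.
System: 0c_1 - c_2 = 1, 2c_1 - c_2 = -5; solving gives c_1 = -3, c_2 = -1.
Check: -3f1 - f2 = [1, -5].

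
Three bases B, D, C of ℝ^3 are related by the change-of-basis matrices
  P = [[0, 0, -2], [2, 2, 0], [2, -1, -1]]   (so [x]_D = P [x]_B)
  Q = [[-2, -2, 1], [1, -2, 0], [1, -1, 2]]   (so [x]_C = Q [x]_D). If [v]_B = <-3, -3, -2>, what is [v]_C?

<15, 28, 14>

Apply P to get D-coordinates <4, -12, -1>, then Q to get C-coordinates.
The result is [v]_C = <15, 28, 14>.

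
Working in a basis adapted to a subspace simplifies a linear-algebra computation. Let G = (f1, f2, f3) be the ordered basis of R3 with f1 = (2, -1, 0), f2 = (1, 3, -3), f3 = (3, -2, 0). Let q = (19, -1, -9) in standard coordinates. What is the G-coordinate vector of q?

(2, 3, 4)

[q]_G is the unique c with M c = q, where M has columns f1, ..., f3.
Gaussian elimination on [M | q] yields c = (2, 3, 4).
Check: 2f1 + 3f2 + 4f3 = (19, -1, -9).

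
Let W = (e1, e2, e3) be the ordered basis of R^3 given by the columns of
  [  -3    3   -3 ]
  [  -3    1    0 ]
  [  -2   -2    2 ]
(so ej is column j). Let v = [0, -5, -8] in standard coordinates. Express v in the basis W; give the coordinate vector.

[v]_W is the unique c with M c = v, where M has columns e1, ..., e3.
Solving this 3x3 system gives c = (2, 1, -1).
Check: 2e1 + e2 - e3 = [0, -5, -8].

[2, 1, -1]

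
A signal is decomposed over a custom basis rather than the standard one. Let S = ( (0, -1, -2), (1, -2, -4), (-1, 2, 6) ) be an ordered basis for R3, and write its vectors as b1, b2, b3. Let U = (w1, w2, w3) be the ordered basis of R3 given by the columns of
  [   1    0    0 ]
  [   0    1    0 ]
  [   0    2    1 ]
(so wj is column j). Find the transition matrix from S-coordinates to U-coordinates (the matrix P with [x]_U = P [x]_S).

[[0, 1, -1], [-1, -2, 2], [0, 0, 2]]

Let M have columns bj and N have columns wj. Then for every x, N [x]_U = x = M [x]_S, so P = N^(-1) M.
Since det N = 1, N^(-1) has integer entries; multiplying gives P = [[0, 1, -1], [-1, -2, 2], [0, 0, 2]].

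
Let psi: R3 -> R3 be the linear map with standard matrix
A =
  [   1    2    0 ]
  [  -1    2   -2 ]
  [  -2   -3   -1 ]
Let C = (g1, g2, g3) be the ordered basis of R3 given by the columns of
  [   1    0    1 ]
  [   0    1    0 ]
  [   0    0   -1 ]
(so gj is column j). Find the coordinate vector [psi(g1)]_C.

(-1, -1, 2)

Compute psi(g1) = A g1 = (1, -1, -2) in standard coordinates.
Then write this in C-coordinates: solve for y in y_1 g1 + ... + y_3 g3 = (1, -1, -2).
This gives y = (-1, -1, 2), which is column 1 of [psi]_C.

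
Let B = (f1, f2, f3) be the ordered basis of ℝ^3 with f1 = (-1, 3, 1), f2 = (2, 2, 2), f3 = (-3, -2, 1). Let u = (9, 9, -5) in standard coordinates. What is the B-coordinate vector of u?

(1, -1, -4)

[u]_B is the unique c with M c = u, where M has columns f1, ..., f3.
Row-reducing the augmented matrix [M | u] gives c = (1, -1, -4).
Check: f1 - f2 - 4f3 = (9, 9, -5).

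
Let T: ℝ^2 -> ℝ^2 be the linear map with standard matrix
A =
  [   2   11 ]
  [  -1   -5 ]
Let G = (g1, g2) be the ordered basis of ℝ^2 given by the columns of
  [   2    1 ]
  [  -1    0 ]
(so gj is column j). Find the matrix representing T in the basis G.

Let P have columns g1, g2. Then [T]_G = P^(-1) A P.
Here det P = 1, so P^(-1) is integer; computing A P first and then P^(-1)(A P) gives [[-3, 1], [-1, 0]].

[[-3, 1], [-1, 0]]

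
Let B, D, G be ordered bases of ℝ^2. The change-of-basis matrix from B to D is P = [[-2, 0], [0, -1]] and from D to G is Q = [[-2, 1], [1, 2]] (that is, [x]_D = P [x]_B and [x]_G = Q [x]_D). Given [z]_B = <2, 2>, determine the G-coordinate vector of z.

<6, -8>

Composing the changes, [z]_G = Q P [z]_B.
Q P = [[4, -1], [-2, -2]]; applying this to <2, 2> gives <6, -8>.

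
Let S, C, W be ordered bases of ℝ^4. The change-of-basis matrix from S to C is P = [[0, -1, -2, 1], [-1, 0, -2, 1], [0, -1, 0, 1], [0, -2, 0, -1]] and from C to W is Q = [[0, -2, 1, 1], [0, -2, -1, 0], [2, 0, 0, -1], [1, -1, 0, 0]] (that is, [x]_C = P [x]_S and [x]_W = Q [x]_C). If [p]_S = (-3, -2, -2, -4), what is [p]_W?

(0, -4, -4, -1)

Apply P to get C-coordinates (2, 3, -2, 8), then Q to get W-coordinates.
The result is [p]_W = (0, -4, -4, -1).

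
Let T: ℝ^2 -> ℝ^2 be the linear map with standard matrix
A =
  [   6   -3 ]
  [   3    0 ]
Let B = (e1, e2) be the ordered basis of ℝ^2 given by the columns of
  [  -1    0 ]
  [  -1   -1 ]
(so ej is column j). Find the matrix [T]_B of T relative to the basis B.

Let P have columns e1, e2. Then [T]_B = P^(-1) A P.
Here det P = 1, so P^(-1) is integer; computing A P first and then P^(-1)(A P) gives [[3, -3], [0, 3]].

[[3, -3], [0, 3]]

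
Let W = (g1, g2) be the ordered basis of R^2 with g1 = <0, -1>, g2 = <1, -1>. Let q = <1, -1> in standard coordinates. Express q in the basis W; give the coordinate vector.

[q]_W is the unique c with M c = q, where M has columns g1, g2.
System: 0c_1 + c_2 = 1, -c_1 - c_2 = -1; solving gives c_1 = 0, c_2 = 1.
Check: 0·g1 + g2 = <1, -1>.

<0, 1>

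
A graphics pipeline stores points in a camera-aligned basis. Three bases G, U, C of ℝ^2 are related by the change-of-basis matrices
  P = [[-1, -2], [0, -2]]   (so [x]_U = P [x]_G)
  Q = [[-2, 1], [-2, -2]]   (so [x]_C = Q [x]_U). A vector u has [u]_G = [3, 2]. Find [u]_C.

First [u]_U = P [u]_G = [-7, -4].
Then [u]_C = Q [u]_U = [10, 22].

[10, 22]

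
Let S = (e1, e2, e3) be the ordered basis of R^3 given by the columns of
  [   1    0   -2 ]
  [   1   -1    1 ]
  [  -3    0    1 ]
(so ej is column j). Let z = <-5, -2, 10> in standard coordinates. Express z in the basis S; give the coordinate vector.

<-3, 0, 1>

Write z = c_1 e1 + ... + c_3 e3 and solve for the c_i.
Solving this 3x3 system gives c = (-3, 0, 1).
Check: -3e1 + 0·e2 + e3 = <-5, -2, 10>.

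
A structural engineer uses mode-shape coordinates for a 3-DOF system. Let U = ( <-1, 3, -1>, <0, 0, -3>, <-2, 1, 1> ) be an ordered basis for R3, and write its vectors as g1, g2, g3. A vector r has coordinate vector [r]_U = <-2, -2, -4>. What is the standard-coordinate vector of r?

<10, -10, 4>

The coordinates say r = -2g1 - 2g2 - 4g3; adding the scaled basis vectors gives <10, -10, 4>.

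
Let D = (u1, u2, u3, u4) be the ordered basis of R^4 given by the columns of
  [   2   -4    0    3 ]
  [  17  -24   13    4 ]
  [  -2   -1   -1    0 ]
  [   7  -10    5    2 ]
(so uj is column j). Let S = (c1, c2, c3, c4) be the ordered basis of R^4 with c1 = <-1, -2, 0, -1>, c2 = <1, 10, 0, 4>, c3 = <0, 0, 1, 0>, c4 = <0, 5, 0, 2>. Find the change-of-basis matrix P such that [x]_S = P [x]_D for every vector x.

Column j of P is [uj]_S, since P maps D-coordinates to S-coordinates.
Expressing u1 in S: u1 = -c1 + c2 - 2c3 + c4, so column 1 of P is <-1, 1, -2, 1>.
Doing the same for each uj gives P = [[-1, 2, 1, -2], [1, -2, 1, 1], [-2, -1, -1, 0], [1, 0, 1, -2]].

[[-1, 2, 1, -2], [1, -2, 1, 1], [-2, -1, -1, 0], [1, 0, 1, -2]]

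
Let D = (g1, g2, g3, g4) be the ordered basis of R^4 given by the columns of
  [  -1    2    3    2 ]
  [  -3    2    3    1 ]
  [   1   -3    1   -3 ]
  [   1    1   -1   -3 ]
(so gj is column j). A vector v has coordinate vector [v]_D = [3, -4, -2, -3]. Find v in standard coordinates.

The coordinates say v = 3g1 - 4g2 - 2g3 - 3g4; adding the scaled basis vectors gives [-23, -26, 22, 10].

[-23, -26, 22, 10]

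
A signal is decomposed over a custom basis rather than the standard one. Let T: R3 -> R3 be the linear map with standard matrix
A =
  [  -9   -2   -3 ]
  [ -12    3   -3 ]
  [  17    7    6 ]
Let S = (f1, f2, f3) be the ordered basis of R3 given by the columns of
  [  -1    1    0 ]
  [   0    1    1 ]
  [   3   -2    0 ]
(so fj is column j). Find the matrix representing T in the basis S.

[[1, 2, 3], [1, -3, 1], [2, 0, 2]]

The j-th column of [T]_S is [T(fj)]_S.
T(f1) = A f1 = [0, 3, 1] = f1 + f2 + 2f3, so column 1 is [1, 1, 2].
Repeating for f2, f3 and assembling the columns gives [[1, 2, 3], [1, -3, 1], [2, 0, 2]].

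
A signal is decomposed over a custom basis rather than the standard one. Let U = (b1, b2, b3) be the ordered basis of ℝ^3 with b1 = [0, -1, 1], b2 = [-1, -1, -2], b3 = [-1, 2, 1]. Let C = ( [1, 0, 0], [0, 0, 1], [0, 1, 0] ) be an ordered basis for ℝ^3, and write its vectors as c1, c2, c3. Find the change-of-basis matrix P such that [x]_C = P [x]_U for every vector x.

[[0, -1, -1], [1, -2, 1], [-1, -1, 2]]

Let M have columns bj and N have columns cj. Then for every x, N [x]_C = x = M [x]_U, so P = N^(-1) M.
Since det N = -1, N^(-1) has integer entries; multiplying gives P = [[0, -1, -1], [1, -2, 1], [-1, -1, 2]].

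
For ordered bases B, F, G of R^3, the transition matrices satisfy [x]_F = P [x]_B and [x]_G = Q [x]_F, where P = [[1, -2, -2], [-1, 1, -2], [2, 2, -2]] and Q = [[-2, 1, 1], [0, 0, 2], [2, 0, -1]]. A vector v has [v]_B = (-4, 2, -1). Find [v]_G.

(18, -4, -10)

Composing the changes, [v]_G = Q P [v]_B.
Q P = [[-1, 7, 0], [4, 4, -4], [0, -6, -2]]; applying this to (-4, 2, -1) gives (18, -4, -10).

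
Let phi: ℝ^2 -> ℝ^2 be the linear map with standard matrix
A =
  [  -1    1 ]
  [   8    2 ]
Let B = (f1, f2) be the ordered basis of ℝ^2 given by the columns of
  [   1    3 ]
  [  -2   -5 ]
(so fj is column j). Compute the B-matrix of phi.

[[3, -2], [-2, -2]]

With P the matrix whose columns are f1, f2, [phi]_B = P^(-1) A P.
Column by column: phi(f1) = A f1 = [-3, 4]; its B-coordinates [3, -2] give column 1.
Continuing for each basis vector yields [phi]_B = [[3, -2], [-2, -2]].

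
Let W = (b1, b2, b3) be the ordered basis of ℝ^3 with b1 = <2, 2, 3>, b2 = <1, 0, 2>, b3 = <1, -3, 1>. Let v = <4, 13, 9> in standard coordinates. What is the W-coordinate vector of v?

Write v = c_1 b1 + ... + c_3 b3 and solve for the c_i.
Gaussian elimination on [M | v] yields c = (2, 3, -3).
Check: 2b1 + 3b2 - 3b3 = <4, 13, 9>.

<2, 3, -3>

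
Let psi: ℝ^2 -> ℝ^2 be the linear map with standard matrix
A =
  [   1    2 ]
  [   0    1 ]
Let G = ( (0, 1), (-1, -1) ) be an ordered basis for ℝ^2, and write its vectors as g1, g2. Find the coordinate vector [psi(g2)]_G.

Column 2 of [psi]_G is the G-coordinate vector of psi(g2).
In standard coordinates psi(g2) = A g2 = (-3, -1).
Converting to G: (-3, -1) = 2g1 + 3g2, so the coordinate vector is (2, 3).

(2, 3)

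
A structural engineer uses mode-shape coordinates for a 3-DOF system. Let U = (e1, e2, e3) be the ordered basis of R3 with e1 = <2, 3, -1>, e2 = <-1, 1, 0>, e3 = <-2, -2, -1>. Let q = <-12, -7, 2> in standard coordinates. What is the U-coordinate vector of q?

<-3, 4, 1>

Write q = c_1 e1 + ... + c_3 e3 and solve for the c_i.
Solving this 3x3 system gives c = (-3, 4, 1).
Check: -3e1 + 4e2 + e3 = <-12, -7, 2>.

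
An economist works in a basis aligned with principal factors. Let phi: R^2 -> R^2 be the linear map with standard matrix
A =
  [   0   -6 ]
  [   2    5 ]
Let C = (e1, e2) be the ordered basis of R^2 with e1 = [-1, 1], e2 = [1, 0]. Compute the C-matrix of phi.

The j-th column of [phi]_C is [phi(ej)]_C.
phi(e1) = A e1 = [-6, 3] = 3e1 - 3e2, so column 1 is [3, -3].
Repeating for e2 and assembling the columns gives [[3, 2], [-3, 2]].

[[3, 2], [-3, 2]]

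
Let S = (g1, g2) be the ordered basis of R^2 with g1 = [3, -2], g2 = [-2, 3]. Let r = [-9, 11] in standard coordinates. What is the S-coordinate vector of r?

[-1, 3]

Write r = c_1 g1 + c_2 g2 and solve for the c_i.
System: 3c_1 - 2c_2 = -9, -2c_1 + 3c_2 = 11; solving gives c_1 = -1, c_2 = 3.
Check: -g1 + 3g2 = [-9, 11].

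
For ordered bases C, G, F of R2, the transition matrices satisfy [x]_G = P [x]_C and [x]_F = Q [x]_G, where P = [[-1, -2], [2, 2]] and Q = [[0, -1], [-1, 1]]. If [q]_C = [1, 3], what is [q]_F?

First [q]_G = P [q]_C = [-7, 8].
Then [q]_F = Q [q]_G = [-8, 15].

[-8, 15]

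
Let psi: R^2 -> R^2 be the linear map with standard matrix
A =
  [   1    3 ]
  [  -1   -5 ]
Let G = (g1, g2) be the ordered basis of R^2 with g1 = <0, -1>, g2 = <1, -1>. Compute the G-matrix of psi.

Let P have columns g1, g2. Then [psi]_G = P^(-1) A P.
Here det P = 1, so P^(-1) is integer; computing A P first and then P^(-1)(A P) gives [[-2, -2], [-3, -2]].

[[-2, -2], [-3, -2]]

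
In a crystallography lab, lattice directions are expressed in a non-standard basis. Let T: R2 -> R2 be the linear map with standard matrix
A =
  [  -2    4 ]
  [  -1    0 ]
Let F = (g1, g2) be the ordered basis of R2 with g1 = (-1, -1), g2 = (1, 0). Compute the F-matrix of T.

[[-1, 1], [-3, -1]]

With P the matrix whose columns are g1, g2, [T]_F = P^(-1) A P.
Column by column: T(g1) = A g1 = (-2, 1); its F-coordinates (-1, -3) give column 1.
Continuing for each basis vector yields [T]_F = [[-1, 1], [-3, -1]].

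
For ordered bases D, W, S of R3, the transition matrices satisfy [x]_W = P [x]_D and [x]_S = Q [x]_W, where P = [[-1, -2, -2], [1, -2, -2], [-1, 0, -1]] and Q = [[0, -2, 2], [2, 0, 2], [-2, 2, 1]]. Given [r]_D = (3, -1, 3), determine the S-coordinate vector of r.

(-10, -26, 6)

First [r]_W = P [r]_D = (-7, -1, -6).
Then [r]_S = Q [r]_W = (-10, -26, 6).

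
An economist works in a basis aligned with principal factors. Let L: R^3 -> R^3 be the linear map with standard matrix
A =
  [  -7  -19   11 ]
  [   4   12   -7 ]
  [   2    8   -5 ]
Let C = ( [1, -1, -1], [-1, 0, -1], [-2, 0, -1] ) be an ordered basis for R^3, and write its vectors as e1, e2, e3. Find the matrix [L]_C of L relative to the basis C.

The j-th column of [L]_C is [L(ej)]_C.
L(e1) = A e1 = [1, -1, -1] = e1 + 0·e2 + 0·e3, so column 1 is [1, 0, 0].
Repeating for e2, e3 and assembling the columns gives [[1, -3, 1], [0, -1, -2], [0, 1, 0]].

[[1, -3, 1], [0, -1, -2], [0, 1, 0]]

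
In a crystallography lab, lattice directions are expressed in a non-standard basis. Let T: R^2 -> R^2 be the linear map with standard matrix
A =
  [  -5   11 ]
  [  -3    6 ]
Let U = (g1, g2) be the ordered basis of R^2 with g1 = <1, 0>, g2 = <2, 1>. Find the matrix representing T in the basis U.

The j-th column of [T]_U is [T(gj)]_U.
T(g1) = A g1 = <-5, -3> = g1 - 3g2, so column 1 is <1, -3>.
Repeating for g2 and assembling the columns gives [[1, 1], [-3, 0]].

[[1, 1], [-3, 0]]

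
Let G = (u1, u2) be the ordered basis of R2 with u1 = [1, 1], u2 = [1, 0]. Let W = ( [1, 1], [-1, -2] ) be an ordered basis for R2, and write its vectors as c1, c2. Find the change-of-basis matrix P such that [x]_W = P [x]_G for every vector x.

Take x = uj: its G-coordinates are the j-th standard unit vector, so P e_j — column j of P — equals [uj]_W.
u1 = c1 + 0·c2, giving column 1 = [1, 0]; repeating for each j gives P = [[1, 2], [0, 1]].

[[1, 2], [0, 1]]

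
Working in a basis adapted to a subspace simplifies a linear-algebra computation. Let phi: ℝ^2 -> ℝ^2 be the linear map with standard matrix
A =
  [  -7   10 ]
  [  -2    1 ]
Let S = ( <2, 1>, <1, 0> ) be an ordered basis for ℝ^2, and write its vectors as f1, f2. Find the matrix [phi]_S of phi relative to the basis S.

[[-3, -2], [2, -3]]

The j-th column of [phi]_S is [phi(fj)]_S.
phi(f1) = A f1 = <-4, -3> = -3f1 + 2f2, so column 1 is <-3, 2>.
Repeating for f2 and assembling the columns gives [[-3, -2], [2, -3]].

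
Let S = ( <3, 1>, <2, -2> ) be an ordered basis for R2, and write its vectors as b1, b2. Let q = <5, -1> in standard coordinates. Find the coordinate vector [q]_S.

<1, 1>

[q]_S is the unique c with M c = q, where M has columns b1, b2.
System: 3c_1 + 2c_2 = 5, c_1 - 2c_2 = -1; solving gives c_1 = 1, c_2 = 1.
Check: b1 + b2 = <5, -1>.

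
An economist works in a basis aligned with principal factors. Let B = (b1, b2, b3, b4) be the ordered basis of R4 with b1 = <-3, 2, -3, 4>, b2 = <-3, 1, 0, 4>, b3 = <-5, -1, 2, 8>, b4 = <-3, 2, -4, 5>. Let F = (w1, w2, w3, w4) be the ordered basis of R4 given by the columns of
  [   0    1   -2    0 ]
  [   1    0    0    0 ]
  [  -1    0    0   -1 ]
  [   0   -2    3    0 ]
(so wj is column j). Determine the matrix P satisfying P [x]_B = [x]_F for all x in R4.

Column j of P is [bj]_F, since P maps B-coordinates to F-coordinates.
Expressing b1 in F: b1 = 2w1 + w2 + 2w3 + w4, so column 1 of P is <2, 1, 2, 1>.
Doing the same for each bj gives P = [[2, 1, -1, 2], [1, 1, -1, -1], [2, 2, 2, 1], [1, -1, -1, 2]].

[[2, 1, -1, 2], [1, 1, -1, -1], [2, 2, 2, 1], [1, -1, -1, 2]]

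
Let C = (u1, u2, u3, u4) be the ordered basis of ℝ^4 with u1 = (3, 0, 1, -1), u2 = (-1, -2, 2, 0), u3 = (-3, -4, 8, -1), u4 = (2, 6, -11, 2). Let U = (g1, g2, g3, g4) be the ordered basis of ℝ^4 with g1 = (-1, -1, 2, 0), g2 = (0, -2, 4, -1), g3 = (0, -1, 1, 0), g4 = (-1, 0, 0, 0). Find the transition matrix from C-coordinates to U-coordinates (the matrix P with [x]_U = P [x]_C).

Let M have columns uj and N have columns gj. Then for every x, N [x]_U = x = M [x]_C, so P = N^(-1) M.
Since det N = 1, N^(-1) has integer entries; multiplying gives P = [[-1, 0, 2, -1], [1, 0, 1, -2], [-1, 2, 0, -1], [-2, 1, 1, -1]].

[[-1, 0, 2, -1], [1, 0, 1, -2], [-1, 2, 0, -1], [-2, 1, 1, -1]]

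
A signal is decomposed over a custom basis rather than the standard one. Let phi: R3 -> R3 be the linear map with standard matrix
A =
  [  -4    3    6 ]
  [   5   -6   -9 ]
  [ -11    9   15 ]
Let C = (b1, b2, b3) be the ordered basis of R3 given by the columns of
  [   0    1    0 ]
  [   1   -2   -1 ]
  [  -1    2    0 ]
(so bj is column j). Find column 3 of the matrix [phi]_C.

[3, -3, 3]

Compute phi(b3) = A b3 = [-3, 6, -9] in standard coordinates.
Then write this in C-coordinates: solve for y in y_1 b1 + ... + y_3 b3 = [-3, 6, -9].
This gives y = [3, -3, 3], which is column 3 of [phi]_C.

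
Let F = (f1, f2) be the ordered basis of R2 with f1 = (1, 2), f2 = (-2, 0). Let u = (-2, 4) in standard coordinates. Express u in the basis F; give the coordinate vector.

(2, 2)

We seek scalars with c_1 f1 + c_2 f2 = u; equivalently solve M c = u where the columns of M are f1, f2.
System: c_1 - 2c_2 = -2, 2c_1 + 0c_2 = 4; solving gives c_1 = 2, c_2 = 2.
Check: 2f1 + 2f2 = (-2, 4).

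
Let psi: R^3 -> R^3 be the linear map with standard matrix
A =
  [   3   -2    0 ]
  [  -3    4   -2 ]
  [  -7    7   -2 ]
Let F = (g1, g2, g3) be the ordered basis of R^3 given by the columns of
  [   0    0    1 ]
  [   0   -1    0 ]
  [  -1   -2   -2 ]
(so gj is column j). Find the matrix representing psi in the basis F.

[[2, -1, -1], [-2, 0, -1], [0, 2, 3]]

With P the matrix whose columns are g1, ..., g3, [psi]_F = P^(-1) A P.
Column by column: psi(g1) = A g1 = <0, 2, 2>; its F-coordinates <2, -2, 0> give column 1.
Continuing for each basis vector yields [psi]_F = [[2, -1, -1], [-2, 0, -1], [0, 2, 3]].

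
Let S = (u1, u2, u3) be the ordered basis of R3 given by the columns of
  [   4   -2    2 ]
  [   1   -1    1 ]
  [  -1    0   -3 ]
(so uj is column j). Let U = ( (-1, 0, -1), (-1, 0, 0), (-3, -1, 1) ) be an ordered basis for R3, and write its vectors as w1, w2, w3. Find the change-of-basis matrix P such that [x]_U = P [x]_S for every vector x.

Take x = uj: its S-coordinates are the j-th standard unit vector, so P e_j — column j of P — equals [uj]_U.
u1 = 0·w1 - w2 - w3, giving column 1 = (0, -1, -1); repeating for each j gives P = [[0, 1, 2], [-1, -2, -1], [-1, 1, -1]].

[[0, 1, 2], [-1, -2, -1], [-1, 1, -1]]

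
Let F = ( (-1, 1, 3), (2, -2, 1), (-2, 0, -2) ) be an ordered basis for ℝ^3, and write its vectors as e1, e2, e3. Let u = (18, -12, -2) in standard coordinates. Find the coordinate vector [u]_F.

[u]_F is the unique c with M c = u, where M has columns e1, ..., e3.
Solving this 3x3 system gives c = (-4, 4, -3).
Check: -4e1 + 4e2 - 3e3 = (18, -12, -2).

(-4, 4, -3)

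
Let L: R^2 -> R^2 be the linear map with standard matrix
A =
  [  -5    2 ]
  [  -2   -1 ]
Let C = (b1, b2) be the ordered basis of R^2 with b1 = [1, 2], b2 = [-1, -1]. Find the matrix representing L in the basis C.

The j-th column of [L]_C is [L(bj)]_C.
L(b1) = A b1 = [-1, -4] = -3b1 - 2b2, so column 1 is [-3, -2].
Repeating for b2 and assembling the columns gives [[-3, 0], [-2, -3]].

[[-3, 0], [-2, -3]]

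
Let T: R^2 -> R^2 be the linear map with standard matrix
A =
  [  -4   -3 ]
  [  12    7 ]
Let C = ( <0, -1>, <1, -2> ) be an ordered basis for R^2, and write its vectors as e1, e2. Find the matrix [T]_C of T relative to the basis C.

With P the matrix whose columns are e1, e2, [T]_C = P^(-1) A P.
Column by column: T(e1) = A e1 = <3, -7>; its C-coordinates <1, 3> give column 1.
Continuing for each basis vector yields [T]_C = [[1, -2], [3, 2]].

[[1, -2], [3, 2]]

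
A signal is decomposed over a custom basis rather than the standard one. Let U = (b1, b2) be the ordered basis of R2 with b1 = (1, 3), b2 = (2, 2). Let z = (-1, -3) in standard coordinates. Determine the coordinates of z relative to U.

(-1, 0)

Write z = c_1 b1 + c_2 b2 and solve for the c_i.
System: c_1 + 2c_2 = -1, 3c_1 + 2c_2 = -3; solving gives c_1 = -1, c_2 = 0.
Check: -b1 + 0·b2 = (-1, -3).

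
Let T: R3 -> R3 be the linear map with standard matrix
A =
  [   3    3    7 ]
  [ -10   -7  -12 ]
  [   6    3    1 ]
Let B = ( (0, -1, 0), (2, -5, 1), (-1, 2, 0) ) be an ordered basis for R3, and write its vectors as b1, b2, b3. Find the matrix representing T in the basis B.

Let P have columns b1, ..., b3. Then [T]_B = P^(-1) A P.
Here det P = 1, so P^(-1) is integer; computing A P first and then P^(-1)(A P) gives [[2, 3, -2], [-3, -2, 0], [-3, -2, -3]].

[[2, 3, -2], [-3, -2, 0], [-3, -2, -3]]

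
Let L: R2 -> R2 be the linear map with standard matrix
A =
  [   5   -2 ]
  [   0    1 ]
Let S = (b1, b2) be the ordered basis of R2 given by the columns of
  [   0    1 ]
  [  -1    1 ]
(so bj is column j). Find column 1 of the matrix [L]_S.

[3, 2]

Compute L(b1) = A b1 = [2, -1] in standard coordinates.
Then write this in S-coordinates: solve for y in y_1 b1 + y_2 b2 = [2, -1].
This gives y = [3, 2], which is column 1 of [L]_S.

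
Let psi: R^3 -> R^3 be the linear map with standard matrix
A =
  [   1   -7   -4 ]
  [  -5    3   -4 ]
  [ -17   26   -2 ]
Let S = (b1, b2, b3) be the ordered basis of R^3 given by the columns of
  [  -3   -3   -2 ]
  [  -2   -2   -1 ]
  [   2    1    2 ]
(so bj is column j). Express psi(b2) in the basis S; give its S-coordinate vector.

Column 2 of [psi]_S is the S-coordinate vector of psi(b2).
In standard coordinates psi(b2) = A b2 = (7, 5, -3).
Converting to S: (7, 5, -3) = -2b1 - b2 + b3, so the coordinate vector is (-2, -1, 1).

(-2, -1, 1)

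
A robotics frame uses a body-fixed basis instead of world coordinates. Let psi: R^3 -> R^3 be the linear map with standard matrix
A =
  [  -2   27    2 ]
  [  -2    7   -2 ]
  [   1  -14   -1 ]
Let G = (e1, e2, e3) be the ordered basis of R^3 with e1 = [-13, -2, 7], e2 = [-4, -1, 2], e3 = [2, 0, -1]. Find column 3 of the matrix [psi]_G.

Column 3 of [psi]_G is the G-coordinate vector of psi(e3).
In standard coordinates psi(e3) = A e3 = [-6, -2, 3].
Converting to G: [-6, -2, 3] = 0·e1 + 2e2 + e3, so the coordinate vector is [0, 2, 1].

[0, 2, 1]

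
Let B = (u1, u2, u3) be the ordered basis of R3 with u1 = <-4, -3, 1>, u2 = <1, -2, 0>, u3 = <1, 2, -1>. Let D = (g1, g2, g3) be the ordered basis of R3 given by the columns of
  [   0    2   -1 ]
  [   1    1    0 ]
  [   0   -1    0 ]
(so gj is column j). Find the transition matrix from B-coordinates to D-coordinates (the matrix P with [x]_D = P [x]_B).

[[-2, -2, 1], [-1, 0, 1], [2, -1, 1]]

Column j of P is [uj]_D, since P maps B-coordinates to D-coordinates.
Expressing u1 in D: u1 = -2g1 - g2 + 2g3, so column 1 of P is <-2, -1, 2>.
Doing the same for each uj gives P = [[-2, -2, 1], [-1, 0, 1], [2, -1, 1]].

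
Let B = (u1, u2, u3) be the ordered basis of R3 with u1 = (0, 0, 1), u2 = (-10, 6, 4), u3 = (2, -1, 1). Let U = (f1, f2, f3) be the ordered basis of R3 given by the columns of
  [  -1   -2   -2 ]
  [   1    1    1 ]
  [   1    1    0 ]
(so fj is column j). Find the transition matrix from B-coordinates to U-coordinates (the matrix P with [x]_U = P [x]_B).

[[0, 2, 0], [1, 2, 1], [-1, 2, -2]]

Take x = uj: its B-coordinates are the j-th standard unit vector, so P e_j — column j of P — equals [uj]_U.
u1 = 0·f1 + f2 - f3, giving column 1 = (0, 1, -1); repeating for each j gives P = [[0, 2, 0], [1, 2, 1], [-1, 2, -2]].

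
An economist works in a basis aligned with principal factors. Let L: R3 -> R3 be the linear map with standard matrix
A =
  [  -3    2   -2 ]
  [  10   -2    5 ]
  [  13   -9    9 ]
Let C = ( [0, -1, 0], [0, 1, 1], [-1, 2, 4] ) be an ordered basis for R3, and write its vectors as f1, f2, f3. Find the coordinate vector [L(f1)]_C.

Column 1 of [L]_C is the C-coordinate vector of L(f1).
In standard coordinates L(f1) = A f1 = [-2, 2, 9].
Converting to C: [-2, 2, 9] = 3f1 + f2 + 2f3, so the coordinate vector is [3, 1, 2].

[3, 1, 2]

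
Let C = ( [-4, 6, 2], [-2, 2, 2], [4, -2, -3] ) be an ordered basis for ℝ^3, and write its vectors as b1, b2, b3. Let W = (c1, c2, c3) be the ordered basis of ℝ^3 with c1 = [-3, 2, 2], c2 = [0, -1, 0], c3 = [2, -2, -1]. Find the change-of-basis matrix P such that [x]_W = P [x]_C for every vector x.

Take x = bj: its C-coordinates are the j-th standard unit vector, so P e_j — column j of P — equals [bj]_W.
b1 = 0·c1 - 2c2 - 2c3, giving column 1 = [0, -2, -2]; repeating for each j gives P = [[0, 2, -2], [-2, -2, 0], [-2, 2, -1]].

[[0, 2, -2], [-2, -2, 0], [-2, 2, -1]]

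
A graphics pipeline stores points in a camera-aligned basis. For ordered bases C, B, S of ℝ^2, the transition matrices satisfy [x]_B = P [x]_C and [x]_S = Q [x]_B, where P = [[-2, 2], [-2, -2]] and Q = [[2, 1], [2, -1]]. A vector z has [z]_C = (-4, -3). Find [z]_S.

(18, -10)

First [z]_B = P [z]_C = (2, 14).
Then [z]_S = Q [z]_B = (18, -10).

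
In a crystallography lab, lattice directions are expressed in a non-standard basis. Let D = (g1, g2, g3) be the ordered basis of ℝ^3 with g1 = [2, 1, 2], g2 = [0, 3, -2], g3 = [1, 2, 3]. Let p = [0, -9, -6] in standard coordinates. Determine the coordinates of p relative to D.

We seek scalars with c_1 g1 + ... + c_3 g3 = p; equivalently solve M c = p where the columns of M are g1, ..., g3.
Solving this 3x3 system gives c = (2, -1, -4).
Check: 2g1 - g2 - 4g3 = [0, -9, -6].

[2, -1, -4]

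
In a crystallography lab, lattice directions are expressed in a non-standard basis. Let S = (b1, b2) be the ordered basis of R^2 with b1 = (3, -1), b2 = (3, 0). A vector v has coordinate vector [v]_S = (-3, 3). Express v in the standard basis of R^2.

(0, 3)

The coordinates say v = -3b1 + 3b2; adding the scaled basis vectors gives (0, 3).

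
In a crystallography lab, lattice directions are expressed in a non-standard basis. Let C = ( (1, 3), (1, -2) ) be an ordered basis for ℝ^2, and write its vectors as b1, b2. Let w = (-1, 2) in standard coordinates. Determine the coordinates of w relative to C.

Write w = c_1 b1 + c_2 b2 and solve for the c_i.
System: c_1 + c_2 = -1, 3c_1 - 2c_2 = 2; solving gives c_1 = 0, c_2 = -1.
Check: 0·b1 - b2 = (-1, 2).

(0, -1)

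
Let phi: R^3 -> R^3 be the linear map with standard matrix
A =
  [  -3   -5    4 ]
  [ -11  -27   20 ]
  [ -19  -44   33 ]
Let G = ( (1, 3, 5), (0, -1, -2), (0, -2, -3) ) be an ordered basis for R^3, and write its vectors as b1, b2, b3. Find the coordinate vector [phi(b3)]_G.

(-2, 2, -1)

Compute phi(b3) = A b3 = (-2, -6, -11) in standard coordinates.
Then write this in G-coordinates: solve for y in y_1 b1 + ... + y_3 b3 = (-2, -6, -11).
This gives y = (-2, 2, -1), which is column 3 of [phi]_G.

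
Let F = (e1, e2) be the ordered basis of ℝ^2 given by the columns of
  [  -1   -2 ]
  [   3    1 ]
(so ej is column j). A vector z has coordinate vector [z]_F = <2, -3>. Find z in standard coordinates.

z = M [z]_F, where M has columns e1, e2.
Carrying out the matrix-vector product, z = <4, 3>.

<4, 3>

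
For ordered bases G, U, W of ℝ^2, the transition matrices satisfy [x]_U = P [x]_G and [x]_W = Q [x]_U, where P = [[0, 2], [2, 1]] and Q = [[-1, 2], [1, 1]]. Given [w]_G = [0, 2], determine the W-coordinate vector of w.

Apply P to get U-coordinates [4, 2], then Q to get W-coordinates.
The result is [w]_W = [0, 6].

[0, 6]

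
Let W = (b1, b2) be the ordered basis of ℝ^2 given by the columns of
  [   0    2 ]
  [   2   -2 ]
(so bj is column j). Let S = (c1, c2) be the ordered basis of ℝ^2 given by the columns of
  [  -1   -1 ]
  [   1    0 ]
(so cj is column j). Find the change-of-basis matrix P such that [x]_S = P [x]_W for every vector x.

Column j of P is [bj]_S, since P maps W-coordinates to S-coordinates.
Expressing b1 in S: b1 = 2c1 - 2c2, so column 1 of P is (2, -2).
Doing the same for each bj gives P = [[2, -2], [-2, 0]].

[[2, -2], [-2, 0]]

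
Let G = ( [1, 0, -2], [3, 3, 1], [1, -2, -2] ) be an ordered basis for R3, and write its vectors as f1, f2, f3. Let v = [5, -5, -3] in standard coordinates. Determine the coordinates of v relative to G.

[-2, 1, 4]

Write v = c_1 f1 + ... + c_3 f3 and solve for the c_i.
Row-reducing the augmented matrix [M | v] gives c = (-2, 1, 4).
Check: -2f1 + f2 + 4f3 = [5, -5, -3].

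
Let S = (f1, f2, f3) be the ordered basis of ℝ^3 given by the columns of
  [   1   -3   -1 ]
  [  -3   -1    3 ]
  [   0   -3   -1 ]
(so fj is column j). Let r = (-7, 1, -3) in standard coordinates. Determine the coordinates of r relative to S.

(-4, 2, -3)

We seek scalars with c_1 f1 + ... + c_3 f3 = r; equivalently solve M c = r where the columns of M are f1, ..., f3.
Row-reducing the augmented matrix [M | r] gives c = (-4, 2, -3).
Check: -4f1 + 2f2 - 3f3 = (-7, 1, -3).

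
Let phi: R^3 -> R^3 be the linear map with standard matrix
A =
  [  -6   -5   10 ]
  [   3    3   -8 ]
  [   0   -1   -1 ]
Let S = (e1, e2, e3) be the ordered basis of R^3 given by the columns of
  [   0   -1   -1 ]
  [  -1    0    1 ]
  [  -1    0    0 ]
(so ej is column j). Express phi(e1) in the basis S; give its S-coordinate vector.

Compute phi(e1) = A e1 = <-5, 5, 2> in standard coordinates.
Then write this in S-coordinates: solve for y in y_1 e1 + ... + y_3 e3 = <-5, 5, 2>.
This gives y = <-2, 2, 3>, which is column 1 of [phi]_S.

<-2, 2, 3>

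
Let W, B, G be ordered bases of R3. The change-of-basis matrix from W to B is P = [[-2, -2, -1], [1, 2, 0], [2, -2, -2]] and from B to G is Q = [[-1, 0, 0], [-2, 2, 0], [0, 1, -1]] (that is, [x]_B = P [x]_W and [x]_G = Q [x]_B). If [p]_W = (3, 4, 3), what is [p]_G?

Composing the changes, [p]_G = Q P [p]_W.
Q P = [[2, 2, 1], [6, 8, 2], [-1, 4, 2]]; applying this to (3, 4, 3) gives (17, 56, 19).

(17, 56, 19)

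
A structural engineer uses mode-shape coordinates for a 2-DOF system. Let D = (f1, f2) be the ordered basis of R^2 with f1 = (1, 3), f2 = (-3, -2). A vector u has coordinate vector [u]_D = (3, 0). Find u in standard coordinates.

(3, 9)

u = M [u]_D, where M has columns f1, f2.
Carrying out the matrix-vector product, u = (3, 9).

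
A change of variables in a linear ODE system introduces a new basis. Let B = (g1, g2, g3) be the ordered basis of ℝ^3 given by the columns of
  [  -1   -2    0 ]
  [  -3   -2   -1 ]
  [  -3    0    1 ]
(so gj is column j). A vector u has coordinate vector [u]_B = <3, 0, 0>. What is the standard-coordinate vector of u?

By definition u = 3g1 + 0·g2 + 0·g3.
Summing componentwise gives <-3, -9, -9>.

<-3, -9, -9>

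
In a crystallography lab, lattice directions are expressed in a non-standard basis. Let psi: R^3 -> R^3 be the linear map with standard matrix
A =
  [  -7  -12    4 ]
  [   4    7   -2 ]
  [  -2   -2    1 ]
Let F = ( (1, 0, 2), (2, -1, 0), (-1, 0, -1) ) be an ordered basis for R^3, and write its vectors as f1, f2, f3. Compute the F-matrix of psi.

With P the matrix whose columns are f1, ..., f3, [psi]_F = P^(-1) A P.
Column by column: psi(f1) = A f1 = (1, 0, 0); its F-coordinates (-1, 0, -2) give column 1.
Continuing for each basis vector yields [psi]_F = [[-1, -2, 2], [0, -1, 2], [-2, -2, 3]].

[[-1, -2, 2], [0, -1, 2], [-2, -2, 3]]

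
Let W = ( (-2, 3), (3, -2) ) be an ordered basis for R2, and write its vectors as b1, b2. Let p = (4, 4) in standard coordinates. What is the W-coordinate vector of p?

(4, 4)

Write p = c_1 b1 + c_2 b2 and solve for the c_i.
System: -2c_1 + 3c_2 = 4, 3c_1 - 2c_2 = 4; solving gives c_1 = 4, c_2 = 4.
Check: 4b1 + 4b2 = (4, 4).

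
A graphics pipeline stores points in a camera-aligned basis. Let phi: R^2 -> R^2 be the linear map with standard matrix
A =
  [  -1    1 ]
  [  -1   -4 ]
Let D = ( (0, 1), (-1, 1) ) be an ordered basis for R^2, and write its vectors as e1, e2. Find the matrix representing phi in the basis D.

[[-3, -1], [-1, -2]]

The j-th column of [phi]_D is [phi(ej)]_D.
phi(e1) = A e1 = (1, -4) = -3e1 - e2, so column 1 is (-3, -1).
Repeating for e2 and assembling the columns gives [[-3, -1], [-1, -2]].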